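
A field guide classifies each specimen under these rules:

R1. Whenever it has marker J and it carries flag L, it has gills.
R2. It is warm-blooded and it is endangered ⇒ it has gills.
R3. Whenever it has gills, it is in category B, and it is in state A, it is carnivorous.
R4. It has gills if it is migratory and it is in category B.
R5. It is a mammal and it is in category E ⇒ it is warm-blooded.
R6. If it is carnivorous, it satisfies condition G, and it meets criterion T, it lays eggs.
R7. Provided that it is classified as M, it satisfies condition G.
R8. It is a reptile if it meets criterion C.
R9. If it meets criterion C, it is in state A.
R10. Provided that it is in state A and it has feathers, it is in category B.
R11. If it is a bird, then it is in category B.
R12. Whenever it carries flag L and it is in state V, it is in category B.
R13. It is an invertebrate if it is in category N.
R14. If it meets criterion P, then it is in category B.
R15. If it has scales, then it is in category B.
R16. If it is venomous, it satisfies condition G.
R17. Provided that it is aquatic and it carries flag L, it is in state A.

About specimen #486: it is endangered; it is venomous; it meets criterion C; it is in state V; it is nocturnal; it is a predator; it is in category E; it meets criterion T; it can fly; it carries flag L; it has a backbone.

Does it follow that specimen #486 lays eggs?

Forward chaining from the given facts derives: is a reptile, is in state A, is in category B, satisfies condition G.
The only rule concluding "it lays eggs" is R6, which needs "it is carnivorous"; that is never established.

No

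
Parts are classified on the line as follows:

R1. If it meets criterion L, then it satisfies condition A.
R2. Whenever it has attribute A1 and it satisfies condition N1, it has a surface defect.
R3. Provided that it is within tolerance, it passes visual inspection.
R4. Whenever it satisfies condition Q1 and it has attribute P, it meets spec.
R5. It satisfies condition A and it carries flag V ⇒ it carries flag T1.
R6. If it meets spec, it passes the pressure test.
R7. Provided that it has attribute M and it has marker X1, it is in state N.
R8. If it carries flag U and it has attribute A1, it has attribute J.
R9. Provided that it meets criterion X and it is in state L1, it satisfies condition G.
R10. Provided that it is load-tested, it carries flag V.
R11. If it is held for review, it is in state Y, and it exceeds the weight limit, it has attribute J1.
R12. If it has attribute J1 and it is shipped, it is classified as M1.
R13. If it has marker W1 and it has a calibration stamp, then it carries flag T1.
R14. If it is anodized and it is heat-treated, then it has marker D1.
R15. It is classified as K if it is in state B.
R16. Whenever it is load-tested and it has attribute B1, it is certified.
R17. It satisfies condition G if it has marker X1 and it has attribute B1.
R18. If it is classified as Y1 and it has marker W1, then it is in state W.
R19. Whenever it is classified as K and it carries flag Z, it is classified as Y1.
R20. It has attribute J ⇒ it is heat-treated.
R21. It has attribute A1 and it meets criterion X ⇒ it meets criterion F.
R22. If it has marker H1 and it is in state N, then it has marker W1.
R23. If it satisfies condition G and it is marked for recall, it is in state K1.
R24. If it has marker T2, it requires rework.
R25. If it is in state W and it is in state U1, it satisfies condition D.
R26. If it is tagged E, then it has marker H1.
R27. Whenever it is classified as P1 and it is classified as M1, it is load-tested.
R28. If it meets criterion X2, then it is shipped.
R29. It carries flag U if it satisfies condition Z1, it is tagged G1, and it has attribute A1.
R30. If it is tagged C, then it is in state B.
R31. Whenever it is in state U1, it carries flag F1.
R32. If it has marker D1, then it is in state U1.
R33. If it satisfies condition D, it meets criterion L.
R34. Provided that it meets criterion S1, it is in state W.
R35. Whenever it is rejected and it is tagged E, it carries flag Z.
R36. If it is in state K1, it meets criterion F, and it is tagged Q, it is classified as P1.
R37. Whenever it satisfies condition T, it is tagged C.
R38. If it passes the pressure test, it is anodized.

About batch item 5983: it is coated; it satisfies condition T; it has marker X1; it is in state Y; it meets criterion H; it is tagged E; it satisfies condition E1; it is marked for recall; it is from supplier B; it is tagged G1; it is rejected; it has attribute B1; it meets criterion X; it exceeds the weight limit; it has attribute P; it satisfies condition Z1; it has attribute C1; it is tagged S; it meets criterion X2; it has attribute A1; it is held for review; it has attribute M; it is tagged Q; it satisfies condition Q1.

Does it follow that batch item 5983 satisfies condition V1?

No

Forward chaining from the given facts derives: meets spec, passes the pressure test, is in state N, has attribute J1, satisfies condition G, meets criterion F, is in state K1, has marker H1, is shipped, carries flag U, carries flag Z, is classified as P1, is tagged C, is anodized, has attribute J, is classified as M1, is heat-treated, has marker W1, is load-tested, is in state B, carries flag V, has marker D1, is classified as K, is certified, is classified as Y1, is in state U1, is in state W, satisfies condition D, carries flag F1, meets criterion L, satisfies condition A, carries flag T1.
No rule has "it satisfies condition V1" as its conclusion, and it is not among the given facts.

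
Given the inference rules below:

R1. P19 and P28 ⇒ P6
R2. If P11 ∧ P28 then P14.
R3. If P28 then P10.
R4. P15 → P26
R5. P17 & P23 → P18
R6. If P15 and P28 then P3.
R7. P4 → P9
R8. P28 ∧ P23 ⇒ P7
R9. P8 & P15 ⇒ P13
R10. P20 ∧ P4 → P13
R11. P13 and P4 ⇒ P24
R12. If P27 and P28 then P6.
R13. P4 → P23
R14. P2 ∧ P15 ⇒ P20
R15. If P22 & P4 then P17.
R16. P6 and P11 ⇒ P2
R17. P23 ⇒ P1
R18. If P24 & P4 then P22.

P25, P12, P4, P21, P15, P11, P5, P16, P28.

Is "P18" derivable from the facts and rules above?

No

Forward chaining from the given facts derives: P14, P10, P26, P3, P9, P23, P1, P7.
The only rule concluding P18 is R5, which needs P17; that is never established.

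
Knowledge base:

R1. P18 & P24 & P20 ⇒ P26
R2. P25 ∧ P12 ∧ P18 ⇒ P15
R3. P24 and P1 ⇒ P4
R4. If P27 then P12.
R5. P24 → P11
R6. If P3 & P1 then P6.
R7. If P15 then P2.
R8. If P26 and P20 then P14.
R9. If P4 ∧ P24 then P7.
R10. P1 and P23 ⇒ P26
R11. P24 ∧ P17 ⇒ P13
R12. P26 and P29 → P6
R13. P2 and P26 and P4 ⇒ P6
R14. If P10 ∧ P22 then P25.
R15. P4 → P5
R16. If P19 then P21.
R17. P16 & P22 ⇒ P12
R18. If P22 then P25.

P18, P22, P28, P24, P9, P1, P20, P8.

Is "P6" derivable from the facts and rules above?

No

Forward chaining from the given facts derives: P26, P4, P11, P14, P7, P5, P25.
Rules concluding P6: R6 needs P3; R12 needs P29; R13 needs P2 — none of these are established.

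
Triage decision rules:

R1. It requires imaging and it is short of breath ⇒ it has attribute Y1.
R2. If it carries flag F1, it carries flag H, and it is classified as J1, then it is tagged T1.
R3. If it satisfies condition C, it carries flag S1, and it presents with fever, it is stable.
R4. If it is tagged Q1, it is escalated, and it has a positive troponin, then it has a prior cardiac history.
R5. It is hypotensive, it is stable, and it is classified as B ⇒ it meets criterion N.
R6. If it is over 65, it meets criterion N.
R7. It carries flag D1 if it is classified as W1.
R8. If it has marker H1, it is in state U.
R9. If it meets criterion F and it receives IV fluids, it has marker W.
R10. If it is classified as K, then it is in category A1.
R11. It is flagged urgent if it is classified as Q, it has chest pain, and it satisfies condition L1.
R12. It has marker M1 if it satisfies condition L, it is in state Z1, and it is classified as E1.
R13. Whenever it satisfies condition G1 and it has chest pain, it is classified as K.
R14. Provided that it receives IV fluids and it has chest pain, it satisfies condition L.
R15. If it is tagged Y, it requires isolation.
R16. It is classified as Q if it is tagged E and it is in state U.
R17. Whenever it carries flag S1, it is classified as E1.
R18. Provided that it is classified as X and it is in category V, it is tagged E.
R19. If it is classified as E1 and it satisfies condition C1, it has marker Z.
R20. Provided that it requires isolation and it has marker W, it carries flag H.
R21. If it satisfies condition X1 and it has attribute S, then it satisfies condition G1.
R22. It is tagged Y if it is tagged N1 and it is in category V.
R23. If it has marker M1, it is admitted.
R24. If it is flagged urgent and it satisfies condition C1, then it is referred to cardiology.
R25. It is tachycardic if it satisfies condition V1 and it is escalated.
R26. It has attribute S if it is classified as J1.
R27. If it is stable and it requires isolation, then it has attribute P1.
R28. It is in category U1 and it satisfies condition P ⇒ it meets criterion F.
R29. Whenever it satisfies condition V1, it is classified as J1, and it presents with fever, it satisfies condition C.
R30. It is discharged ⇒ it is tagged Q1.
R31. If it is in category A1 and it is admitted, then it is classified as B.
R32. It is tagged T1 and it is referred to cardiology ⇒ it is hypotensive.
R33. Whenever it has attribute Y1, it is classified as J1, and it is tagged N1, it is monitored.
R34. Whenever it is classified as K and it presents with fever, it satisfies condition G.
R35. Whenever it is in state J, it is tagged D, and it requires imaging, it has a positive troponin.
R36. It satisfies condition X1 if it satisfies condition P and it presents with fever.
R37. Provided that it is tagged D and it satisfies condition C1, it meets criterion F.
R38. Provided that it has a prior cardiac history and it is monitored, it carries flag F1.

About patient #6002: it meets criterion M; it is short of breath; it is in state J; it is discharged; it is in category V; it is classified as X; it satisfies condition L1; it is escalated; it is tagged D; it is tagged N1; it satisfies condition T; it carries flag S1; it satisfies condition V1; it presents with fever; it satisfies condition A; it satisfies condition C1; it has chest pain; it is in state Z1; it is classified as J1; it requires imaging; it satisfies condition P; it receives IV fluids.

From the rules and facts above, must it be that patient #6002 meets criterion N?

No

Forward chaining from the given facts derives: has attribute Y1, satisfies condition L, is classified as E1, is tagged E, has marker Z, is tagged Y, is tachycardic, has attribute S, satisfies condition C, is tagged Q1, is monitored, has a positive troponin, satisfies condition X1, meets criterion F, is stable, has a prior cardiac history, has marker W, has marker M1, requires isolation, carries flag H, satisfies condition G1, is admitted, has attribute P1, carries flag F1, is tagged T1, is classified as K, satisfies condition G, is in category A1, is classified as B.
Rules concluding "it meets criterion N": R5 needs "it is hypotensive"; R6 needs "it is over 65" — none of these are established.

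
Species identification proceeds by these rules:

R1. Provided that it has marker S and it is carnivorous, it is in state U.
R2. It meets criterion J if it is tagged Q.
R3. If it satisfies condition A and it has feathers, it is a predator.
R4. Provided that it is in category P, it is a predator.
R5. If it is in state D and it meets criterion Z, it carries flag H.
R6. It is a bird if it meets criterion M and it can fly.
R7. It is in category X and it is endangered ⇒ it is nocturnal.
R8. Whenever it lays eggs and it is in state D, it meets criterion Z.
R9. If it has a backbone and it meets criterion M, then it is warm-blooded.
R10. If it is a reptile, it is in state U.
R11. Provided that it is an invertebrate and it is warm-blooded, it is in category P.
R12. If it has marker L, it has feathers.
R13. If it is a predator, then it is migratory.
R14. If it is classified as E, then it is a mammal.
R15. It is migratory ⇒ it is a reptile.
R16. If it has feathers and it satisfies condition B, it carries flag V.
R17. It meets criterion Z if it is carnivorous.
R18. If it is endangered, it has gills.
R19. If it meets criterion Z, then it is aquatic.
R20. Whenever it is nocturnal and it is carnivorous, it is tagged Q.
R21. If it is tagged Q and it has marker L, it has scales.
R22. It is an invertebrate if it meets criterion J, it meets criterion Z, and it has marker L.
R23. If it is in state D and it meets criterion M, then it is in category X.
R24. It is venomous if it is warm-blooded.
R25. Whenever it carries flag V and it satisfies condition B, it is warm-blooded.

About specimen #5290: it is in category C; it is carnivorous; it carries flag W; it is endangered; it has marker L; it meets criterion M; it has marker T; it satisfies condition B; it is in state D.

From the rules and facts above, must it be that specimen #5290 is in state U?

Yes

By R12 (it has marker L): it has feathers.
By R16 (it has feathers, it satisfies condition B): it carries flag V.
By R17 (it is carnivorous): it meets criterion Z.
By R23 (it is in state D, it meets criterion M): it is in category X.
By R25 (it carries flag V, it satisfies condition B): it is warm-blooded.
By R7 (it is in category X, it is endangered): it is nocturnal.
By R20 (it is nocturnal, it is carnivorous): it is tagged Q.
By R2 (it is tagged Q): it meets criterion J.
By R22 (it meets criterion J, it meets criterion Z, it has marker L): it is an invertebrate.
By R11 (it is an invertebrate, it is warm-blooded): it is in category P.
By R4 (it is in category P): it is a predator.
By R13 (it is a predator): it is migratory.
By R15 (it is migratory): it is a reptile.
By R10 (it is a reptile): it is in state U.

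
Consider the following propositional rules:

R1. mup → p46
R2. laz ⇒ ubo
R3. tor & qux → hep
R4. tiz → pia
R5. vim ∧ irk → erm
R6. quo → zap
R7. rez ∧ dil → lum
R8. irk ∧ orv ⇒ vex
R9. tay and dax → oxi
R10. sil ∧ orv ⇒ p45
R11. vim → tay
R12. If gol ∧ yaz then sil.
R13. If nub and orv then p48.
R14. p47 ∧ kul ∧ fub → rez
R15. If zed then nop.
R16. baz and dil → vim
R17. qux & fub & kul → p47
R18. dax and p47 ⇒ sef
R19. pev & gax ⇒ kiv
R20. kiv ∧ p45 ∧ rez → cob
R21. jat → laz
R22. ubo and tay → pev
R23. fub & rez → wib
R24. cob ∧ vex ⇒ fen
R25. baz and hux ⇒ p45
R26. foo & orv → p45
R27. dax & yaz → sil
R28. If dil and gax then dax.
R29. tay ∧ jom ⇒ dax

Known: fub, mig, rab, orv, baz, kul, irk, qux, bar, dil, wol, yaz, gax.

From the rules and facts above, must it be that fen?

No

Forward chaining from the given facts derives: vex, vim, p47, dax, erm, tay, rez, sef, wib, sil, lum, oxi, p45.
The only rule concluding fen is R24, which needs cob; that is never established.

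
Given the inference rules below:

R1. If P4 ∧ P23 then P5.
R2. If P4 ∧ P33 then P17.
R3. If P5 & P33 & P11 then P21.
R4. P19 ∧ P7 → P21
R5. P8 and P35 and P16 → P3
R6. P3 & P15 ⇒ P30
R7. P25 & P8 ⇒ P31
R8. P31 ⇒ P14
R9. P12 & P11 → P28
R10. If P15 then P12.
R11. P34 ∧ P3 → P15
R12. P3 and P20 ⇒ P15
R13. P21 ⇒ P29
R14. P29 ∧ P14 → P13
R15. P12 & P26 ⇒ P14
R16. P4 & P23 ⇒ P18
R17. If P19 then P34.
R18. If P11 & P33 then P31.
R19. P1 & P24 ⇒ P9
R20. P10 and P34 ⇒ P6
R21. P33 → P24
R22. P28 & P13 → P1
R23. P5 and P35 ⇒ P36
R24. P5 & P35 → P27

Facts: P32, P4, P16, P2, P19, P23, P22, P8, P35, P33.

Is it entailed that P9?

Forward chaining from the given facts derives: P5, P17, P3, P18, P34, P24, P36, P27, P15, P30, P12.
The only rule concluding P9 is R19, which needs P1; that is never established.

No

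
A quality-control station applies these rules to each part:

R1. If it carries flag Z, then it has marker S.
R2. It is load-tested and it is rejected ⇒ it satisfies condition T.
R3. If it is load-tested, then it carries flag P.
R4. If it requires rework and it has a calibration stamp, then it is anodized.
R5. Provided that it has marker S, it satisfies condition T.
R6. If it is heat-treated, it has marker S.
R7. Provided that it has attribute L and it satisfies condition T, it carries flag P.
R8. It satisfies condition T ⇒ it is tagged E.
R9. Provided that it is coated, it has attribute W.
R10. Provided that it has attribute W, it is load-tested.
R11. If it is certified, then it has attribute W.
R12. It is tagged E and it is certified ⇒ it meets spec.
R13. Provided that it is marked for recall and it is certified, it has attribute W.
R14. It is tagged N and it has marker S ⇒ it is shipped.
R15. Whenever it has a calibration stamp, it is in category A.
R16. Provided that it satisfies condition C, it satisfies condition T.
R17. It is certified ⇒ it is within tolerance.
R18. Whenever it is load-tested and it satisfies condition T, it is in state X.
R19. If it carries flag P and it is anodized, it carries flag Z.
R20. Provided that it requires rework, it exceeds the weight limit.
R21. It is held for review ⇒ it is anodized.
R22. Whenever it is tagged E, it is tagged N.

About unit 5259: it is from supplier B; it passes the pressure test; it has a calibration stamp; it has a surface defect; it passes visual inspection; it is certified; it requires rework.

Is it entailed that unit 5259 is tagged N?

Yes

By R4 (it requires rework, it has a calibration stamp): it is anodized.
By R11 (it is certified): it has attribute W.
By R10 (it has attribute W): it is load-tested.
By R3 (it is load-tested): it carries flag P.
By R19 (it carries flag P, it is anodized): it carries flag Z.
By R1 (it carries flag Z): it has marker S.
By R5 (it has marker S): it satisfies condition T.
By R8 (it satisfies condition T): it is tagged E.
By R22 (it is tagged E): it is tagged N.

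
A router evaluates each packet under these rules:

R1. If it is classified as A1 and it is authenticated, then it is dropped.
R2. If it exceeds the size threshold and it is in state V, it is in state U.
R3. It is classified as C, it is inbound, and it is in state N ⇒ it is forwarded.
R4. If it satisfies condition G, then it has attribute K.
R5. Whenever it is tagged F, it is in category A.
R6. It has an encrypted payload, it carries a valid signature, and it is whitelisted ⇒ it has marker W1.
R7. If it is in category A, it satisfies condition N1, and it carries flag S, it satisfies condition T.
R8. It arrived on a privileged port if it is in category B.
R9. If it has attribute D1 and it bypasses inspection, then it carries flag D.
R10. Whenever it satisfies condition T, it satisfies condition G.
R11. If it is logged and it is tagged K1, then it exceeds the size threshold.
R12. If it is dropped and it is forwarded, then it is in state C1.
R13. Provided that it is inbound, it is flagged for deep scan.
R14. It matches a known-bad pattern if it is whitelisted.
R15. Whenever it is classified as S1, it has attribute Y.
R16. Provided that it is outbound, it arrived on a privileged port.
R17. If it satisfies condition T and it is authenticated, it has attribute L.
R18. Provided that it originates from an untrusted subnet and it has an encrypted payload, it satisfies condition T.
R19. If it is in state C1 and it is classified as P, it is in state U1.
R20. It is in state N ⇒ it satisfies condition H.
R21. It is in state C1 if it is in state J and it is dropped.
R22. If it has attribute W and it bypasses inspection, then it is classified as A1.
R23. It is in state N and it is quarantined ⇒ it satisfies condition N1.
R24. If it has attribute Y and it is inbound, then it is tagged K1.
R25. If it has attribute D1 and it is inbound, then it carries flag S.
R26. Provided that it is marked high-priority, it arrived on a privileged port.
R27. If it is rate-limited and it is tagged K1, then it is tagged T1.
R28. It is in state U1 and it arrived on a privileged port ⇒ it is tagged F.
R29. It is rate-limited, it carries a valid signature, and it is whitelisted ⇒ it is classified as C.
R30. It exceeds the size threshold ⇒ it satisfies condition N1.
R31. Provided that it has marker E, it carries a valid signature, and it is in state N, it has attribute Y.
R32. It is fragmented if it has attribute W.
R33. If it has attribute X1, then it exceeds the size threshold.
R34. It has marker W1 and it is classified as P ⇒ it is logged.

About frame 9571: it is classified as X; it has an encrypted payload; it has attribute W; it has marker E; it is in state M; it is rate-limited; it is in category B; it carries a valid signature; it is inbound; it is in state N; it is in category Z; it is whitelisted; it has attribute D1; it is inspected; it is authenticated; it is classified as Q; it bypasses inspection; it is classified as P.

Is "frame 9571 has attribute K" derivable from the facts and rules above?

By R6 (it has an encrypted payload, it carries a valid signature, it is whitelisted): it has marker W1.
By R8 (it is in category B): it arrived on a privileged port.
By R22 (it has attribute W, it bypasses inspection): it is classified as A1.
By R25 (it has attribute D1, it is inbound): it carries flag S.
By R29 (it is rate-limited, it carries a valid signature, it is whitelisted): it is classified as C.
By R31 (it has marker E, it carries a valid signature, it is in state N): it has attribute Y.
By R34 (it has marker W1, it is classified as P): it is logged.
By R1 (it is classified as A1, it is authenticated): it is dropped.
By R3 (it is classified as C, it is inbound, it is in state N): it is forwarded.
By R12 (it is dropped, it is forwarded): it is in state C1.
By R19 (it is in state C1, it is classified as P): it is in state U1.
By R24 (it has attribute Y, it is inbound): it is tagged K1.
By R28 (it is in state U1, it arrived on a privileged port): it is tagged F.
By R5 (it is tagged F): it is in category A.
By R11 (it is logged, it is tagged K1): it exceeds the size threshold.
By R30 (it exceeds the size threshold): it satisfies condition N1.
By R7 (it is in category A, it satisfies condition N1, it carries flag S): it satisfies condition T.
By R10 (it satisfies condition T): it satisfies condition G.
By R4 (it satisfies condition G): it has attribute K.

Yes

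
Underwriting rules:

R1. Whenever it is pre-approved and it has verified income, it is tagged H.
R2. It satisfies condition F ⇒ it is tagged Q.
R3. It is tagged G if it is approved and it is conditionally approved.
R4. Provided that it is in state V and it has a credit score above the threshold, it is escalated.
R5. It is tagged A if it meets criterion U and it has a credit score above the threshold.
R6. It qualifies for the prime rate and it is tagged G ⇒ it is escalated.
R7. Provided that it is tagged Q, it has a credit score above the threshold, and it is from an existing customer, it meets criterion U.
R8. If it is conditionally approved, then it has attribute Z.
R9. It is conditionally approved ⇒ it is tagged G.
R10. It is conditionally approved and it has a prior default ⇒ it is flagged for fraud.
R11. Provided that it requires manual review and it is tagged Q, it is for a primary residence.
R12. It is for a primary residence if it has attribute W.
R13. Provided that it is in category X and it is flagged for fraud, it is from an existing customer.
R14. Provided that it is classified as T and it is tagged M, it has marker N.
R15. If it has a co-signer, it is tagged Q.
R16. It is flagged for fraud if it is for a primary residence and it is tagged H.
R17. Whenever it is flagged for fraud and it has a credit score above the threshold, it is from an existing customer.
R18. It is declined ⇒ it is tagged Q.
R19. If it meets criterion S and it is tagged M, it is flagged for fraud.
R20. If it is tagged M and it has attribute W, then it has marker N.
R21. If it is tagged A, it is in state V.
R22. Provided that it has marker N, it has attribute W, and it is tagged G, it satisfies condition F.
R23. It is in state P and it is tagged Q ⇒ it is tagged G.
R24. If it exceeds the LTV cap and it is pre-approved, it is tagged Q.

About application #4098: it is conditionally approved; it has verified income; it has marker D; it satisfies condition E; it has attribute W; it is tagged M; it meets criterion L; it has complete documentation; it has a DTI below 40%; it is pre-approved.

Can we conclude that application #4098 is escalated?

Forward chaining from the given facts derives: is tagged H, has attribute Z, is tagged G, is for a primary residence, is flagged for fraud, has marker N, satisfies condition F, is tagged Q.
Rules concluding "it is escalated": R4 needs "it is in state V"; R6 needs "it qualifies for the prime rate" — none of these are established.

No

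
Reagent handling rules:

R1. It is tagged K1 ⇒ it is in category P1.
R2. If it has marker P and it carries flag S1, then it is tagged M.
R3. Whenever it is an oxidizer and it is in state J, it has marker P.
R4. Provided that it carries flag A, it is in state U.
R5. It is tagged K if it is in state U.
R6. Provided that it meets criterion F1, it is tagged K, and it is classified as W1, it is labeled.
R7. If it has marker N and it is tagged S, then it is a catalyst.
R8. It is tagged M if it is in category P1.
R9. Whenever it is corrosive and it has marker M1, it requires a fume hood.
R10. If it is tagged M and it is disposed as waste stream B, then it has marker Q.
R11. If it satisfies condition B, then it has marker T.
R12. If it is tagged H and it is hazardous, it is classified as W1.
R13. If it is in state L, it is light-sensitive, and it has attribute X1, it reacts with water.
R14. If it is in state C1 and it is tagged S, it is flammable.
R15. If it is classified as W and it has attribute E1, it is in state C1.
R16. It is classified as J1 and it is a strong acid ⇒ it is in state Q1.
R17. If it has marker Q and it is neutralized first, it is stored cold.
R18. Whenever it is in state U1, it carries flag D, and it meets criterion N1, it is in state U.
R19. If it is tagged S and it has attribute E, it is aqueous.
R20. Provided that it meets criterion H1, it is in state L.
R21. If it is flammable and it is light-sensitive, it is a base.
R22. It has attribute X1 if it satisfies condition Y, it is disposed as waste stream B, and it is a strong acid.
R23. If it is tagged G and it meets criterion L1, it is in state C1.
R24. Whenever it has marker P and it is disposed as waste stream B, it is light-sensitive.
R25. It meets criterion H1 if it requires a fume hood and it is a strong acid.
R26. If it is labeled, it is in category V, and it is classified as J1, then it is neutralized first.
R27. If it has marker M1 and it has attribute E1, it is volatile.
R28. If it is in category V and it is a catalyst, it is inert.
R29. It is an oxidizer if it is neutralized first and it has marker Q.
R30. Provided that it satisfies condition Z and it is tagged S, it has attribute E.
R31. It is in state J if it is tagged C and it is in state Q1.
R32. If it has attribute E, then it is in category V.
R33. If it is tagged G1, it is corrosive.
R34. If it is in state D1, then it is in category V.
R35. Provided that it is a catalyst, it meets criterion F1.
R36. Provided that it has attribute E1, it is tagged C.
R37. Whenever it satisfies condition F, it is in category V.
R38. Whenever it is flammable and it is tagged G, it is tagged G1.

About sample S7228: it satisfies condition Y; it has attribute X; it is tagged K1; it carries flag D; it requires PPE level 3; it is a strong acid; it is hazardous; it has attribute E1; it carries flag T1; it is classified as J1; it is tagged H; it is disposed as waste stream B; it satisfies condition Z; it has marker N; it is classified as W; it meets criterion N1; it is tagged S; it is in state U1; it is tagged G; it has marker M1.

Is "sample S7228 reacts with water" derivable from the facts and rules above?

By R1 (it is tagged K1): it is in category P1.
By R7 (it has marker N, it is tagged S): it is a catalyst.
By R8 (it is in category P1): it is tagged M.
By R10 (it is tagged M, it is disposed as waste stream B): it has marker Q.
By R12 (it is tagged H, it is hazardous): it is classified as W1.
By R15 (it is classified as W, it has attribute E1): it is in state C1.
By R16 (it is classified as J1, it is a strong acid): it is in state Q1.
By R18 (it is in state U1, it carries flag D, it meets criterion N1): it is in state U.
By R22 (it satisfies condition Y, it is disposed as waste stream B, it is a strong acid): it has attribute X1.
By R30 (it satisfies condition Z, it is tagged S): it has attribute E.
By R32 (it has attribute E): it is in category V.
By R35 (it is a catalyst): it meets criterion F1.
By R36 (it has attribute E1): it is tagged C.
By R5 (it is in state U): it is tagged K.
By R6 (it meets criterion F1, it is tagged K, it is classified as W1): it is labeled.
By R14 (it is in state C1, it is tagged S): it is flammable.
By R26 (it is labeled, it is in category V, it is classified as J1): it is neutralized first.
By R29 (it is neutralized first, it has marker Q): it is an oxidizer.
By R31 (it is tagged C, it is in state Q1): it is in state J.
By R38 (it is flammable, it is tagged G): it is tagged G1.
By R3 (it is an oxidizer, it is in state J): it has marker P.
By R24 (it has marker P, it is disposed as waste stream B): it is light-sensitive.
By R33 (it is tagged G1): it is corrosive.
By R9 (it is corrosive, it has marker M1): it requires a fume hood.
By R25 (it requires a fume hood, it is a strong acid): it meets criterion H1.
By R20 (it meets criterion H1): it is in state L.
By R13 (it is in state L, it is light-sensitive, it has attribute X1): it reacts with water.

Yes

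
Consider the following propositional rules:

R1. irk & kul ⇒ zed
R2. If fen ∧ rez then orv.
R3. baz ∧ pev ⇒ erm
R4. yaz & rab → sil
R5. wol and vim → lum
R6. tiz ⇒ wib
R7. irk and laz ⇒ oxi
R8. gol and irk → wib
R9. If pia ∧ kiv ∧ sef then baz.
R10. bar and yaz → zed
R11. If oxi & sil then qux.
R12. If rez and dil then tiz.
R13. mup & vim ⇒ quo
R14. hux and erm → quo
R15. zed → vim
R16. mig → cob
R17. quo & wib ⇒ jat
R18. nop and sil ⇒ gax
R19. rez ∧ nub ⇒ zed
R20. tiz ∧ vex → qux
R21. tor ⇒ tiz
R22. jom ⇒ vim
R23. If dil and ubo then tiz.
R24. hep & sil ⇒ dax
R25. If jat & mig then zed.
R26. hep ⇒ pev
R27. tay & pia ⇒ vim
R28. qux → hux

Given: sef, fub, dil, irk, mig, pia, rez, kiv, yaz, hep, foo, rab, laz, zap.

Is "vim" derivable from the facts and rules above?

sil  (by R4: yaz, rab)
oxi  (by R7: irk, laz)
baz  (by R9: pia, kiv, sef)
qux  (by R11: oxi, sil)
tiz  (by R12: rez, dil)
pev  (by R26: hep)
hux  (by R28: qux)
erm  (by R3: baz, pev)
wib  (by R6: tiz)
quo  (by R14: hux, erm)
jat  (by R17: quo, wib)
zed  (by R25: jat, mig)
vim  (by R15: zed)

Yes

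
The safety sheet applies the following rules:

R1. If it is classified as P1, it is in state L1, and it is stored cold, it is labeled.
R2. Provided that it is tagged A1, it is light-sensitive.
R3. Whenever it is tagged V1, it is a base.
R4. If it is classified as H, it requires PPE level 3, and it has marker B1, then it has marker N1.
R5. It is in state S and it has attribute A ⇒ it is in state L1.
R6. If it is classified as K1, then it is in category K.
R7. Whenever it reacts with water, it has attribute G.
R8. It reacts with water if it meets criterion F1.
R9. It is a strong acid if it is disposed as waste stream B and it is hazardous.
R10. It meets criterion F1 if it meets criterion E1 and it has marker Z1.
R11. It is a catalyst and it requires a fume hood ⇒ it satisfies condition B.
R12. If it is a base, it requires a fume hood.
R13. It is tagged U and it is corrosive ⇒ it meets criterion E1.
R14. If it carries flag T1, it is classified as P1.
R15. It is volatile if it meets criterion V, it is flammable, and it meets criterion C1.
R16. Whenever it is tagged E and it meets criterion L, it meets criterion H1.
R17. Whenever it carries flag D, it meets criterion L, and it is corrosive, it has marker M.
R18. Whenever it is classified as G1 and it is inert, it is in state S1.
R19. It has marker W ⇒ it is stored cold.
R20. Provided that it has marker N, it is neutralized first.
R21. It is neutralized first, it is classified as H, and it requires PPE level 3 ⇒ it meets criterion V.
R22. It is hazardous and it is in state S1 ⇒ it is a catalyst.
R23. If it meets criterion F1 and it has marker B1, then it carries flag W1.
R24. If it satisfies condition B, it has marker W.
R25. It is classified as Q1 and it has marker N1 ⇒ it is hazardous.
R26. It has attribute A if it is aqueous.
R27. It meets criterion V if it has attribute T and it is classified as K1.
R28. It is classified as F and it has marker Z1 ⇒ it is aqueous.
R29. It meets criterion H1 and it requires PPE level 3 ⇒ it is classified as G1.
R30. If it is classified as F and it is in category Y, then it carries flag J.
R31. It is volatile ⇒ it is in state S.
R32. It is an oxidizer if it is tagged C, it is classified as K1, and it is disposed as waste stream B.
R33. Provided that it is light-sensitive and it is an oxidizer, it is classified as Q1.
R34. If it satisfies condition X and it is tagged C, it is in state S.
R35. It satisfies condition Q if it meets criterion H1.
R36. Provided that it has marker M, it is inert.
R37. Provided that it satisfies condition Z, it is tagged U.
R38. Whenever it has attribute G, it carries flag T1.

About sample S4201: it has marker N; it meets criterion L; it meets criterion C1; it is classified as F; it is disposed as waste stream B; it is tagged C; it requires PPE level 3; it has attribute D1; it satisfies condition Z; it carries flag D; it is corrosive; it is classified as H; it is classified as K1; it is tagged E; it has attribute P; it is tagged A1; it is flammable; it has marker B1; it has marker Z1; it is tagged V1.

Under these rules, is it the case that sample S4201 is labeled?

Yes

By R2 (it is tagged A1): it is light-sensitive.
By R3 (it is tagged V1): it is a base.
By R4 (it is classified as H, it requires PPE level 3, it has marker B1): it has marker N1.
By R12 (it is a base): it requires a fume hood.
By R16 (it is tagged E, it meets criterion L): it meets criterion H1.
By R17 (it carries flag D, it meets criterion L, it is corrosive): it has marker M.
By R20 (it has marker N): it is neutralized first.
By R21 (it is neutralized first, it is classified as H, it requires PPE level 3): it meets criterion V.
By R28 (it is classified as F, it has marker Z1): it is aqueous.
By R29 (it meets criterion H1, it requires PPE level 3): it is classified as G1.
By R32 (it is tagged C, it is classified as K1, it is disposed as waste stream B): it is an oxidizer.
By R33 (it is light-sensitive, it is an oxidizer): it is classified as Q1.
By R36 (it has marker M): it is inert.
By R37 (it satisfies condition Z): it is tagged U.
By R13 (it is tagged U, it is corrosive): it meets criterion E1.
By R15 (it meets criterion V, it is flammable, it meets criterion C1): it is volatile.
By R18 (it is classified as G1, it is inert): it is in state S1.
By R25 (it is classified as Q1, it has marker N1): it is hazardous.
By R26 (it is aqueous): it has attribute A.
By R31 (it is volatile): it is in state S.
By R5 (it is in state S, it has attribute A): it is in state L1.
By R10 (it meets criterion E1, it has marker Z1): it meets criterion F1.
By R22 (it is hazardous, it is in state S1): it is a catalyst.
By R8 (it meets criterion F1): it reacts with water.
By R11 (it is a catalyst, it requires a fume hood): it satisfies condition B.
By R24 (it satisfies condition B): it has marker W.
By R7 (it reacts with water): it has attribute G.
By R19 (it has marker W): it is stored cold.
By R38 (it has attribute G): it carries flag T1.
By R14 (it carries flag T1): it is classified as P1.
By R1 (it is classified as P1, it is in state L1, it is stored cold): it is labeled.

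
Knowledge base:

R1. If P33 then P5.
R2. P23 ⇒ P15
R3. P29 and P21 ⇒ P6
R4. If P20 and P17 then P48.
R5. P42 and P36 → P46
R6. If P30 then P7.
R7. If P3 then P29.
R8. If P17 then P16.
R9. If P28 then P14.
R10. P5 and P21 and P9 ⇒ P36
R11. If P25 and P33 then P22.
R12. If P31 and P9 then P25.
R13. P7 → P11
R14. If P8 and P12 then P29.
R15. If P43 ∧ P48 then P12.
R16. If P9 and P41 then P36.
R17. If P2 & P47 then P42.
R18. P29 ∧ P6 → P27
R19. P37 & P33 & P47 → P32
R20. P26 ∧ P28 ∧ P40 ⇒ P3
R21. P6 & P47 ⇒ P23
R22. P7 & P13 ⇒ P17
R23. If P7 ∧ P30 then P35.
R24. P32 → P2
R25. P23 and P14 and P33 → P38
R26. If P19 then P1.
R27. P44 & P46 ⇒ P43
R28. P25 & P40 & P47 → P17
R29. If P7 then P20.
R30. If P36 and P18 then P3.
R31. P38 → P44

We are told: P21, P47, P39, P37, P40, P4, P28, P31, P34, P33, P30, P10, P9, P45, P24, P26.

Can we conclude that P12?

Yes

P5  (by R1: P33)
P7  (by R6: P30)
P14  (by R9: P28)
P36  (by R10: P5, P21, P9)
P25  (by R12: P31, P9)
P32  (by R19: P37, P33, P47)
P3  (by R20: P26, P28, P40)
P2  (by R24: P32)
P17  (by R28: P25, P40, P47)
P20  (by R29: P7)
P48  (by R4: P20, P17)
P29  (by R7: P3)
P42  (by R17: P2, P47)
P6  (by R3: P29, P21)
P46  (by R5: P42, P36)
P23  (by R21: P6, P47)
P38  (by R25: P23, P14, P33)
P44  (by R31: P38)
P43  (by R27: P44, P46)
P12  (by R15: P43, P48)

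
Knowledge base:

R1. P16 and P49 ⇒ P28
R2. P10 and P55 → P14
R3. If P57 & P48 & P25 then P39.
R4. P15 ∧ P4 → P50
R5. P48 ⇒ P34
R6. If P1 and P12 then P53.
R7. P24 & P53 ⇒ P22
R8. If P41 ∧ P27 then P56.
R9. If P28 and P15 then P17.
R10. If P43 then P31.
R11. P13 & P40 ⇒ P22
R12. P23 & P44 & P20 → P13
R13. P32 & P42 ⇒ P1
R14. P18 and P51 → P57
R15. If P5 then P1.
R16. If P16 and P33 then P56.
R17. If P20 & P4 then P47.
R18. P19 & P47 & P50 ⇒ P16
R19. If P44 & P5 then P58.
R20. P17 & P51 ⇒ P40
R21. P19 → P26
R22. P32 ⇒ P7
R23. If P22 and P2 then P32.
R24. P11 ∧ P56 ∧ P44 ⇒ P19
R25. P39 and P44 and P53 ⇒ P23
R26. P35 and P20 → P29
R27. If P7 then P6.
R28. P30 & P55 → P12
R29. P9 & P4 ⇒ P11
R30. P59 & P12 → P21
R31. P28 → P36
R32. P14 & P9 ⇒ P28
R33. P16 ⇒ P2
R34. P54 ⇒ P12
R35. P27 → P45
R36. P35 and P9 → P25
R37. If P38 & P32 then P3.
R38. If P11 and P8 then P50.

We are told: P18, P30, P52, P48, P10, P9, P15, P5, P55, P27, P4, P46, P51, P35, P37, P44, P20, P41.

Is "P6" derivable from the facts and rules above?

Yes

P14  (by R2: P10, P55)
P50  (by R4: P15, P4)
P56  (by R8: P41, P27)
P57  (by R14: P18, P51)
P1  (by R15: P5)
P47  (by R17: P20, P4)
P12  (by R28: P30, P55)
P11  (by R29: P9, P4)
P28  (by R32: P14, P9)
P25  (by R36: P35, P9)
P39  (by R3: P57, P48, P25)
P53  (by R6: P1, P12)
P17  (by R9: P28, P15)
P40  (by R20: P17, P51)
P19  (by R24: P11, P56, P44)
P23  (by R25: P39, P44, P53)
P13  (by R12: P23, P44, P20)
P16  (by R18: P19, P47, P50)
P2  (by R33: P16)
P22  (by R11: P13, P40)
P32  (by R23: P22, P2)
P7  (by R22: P32)
P6  (by R27: P7)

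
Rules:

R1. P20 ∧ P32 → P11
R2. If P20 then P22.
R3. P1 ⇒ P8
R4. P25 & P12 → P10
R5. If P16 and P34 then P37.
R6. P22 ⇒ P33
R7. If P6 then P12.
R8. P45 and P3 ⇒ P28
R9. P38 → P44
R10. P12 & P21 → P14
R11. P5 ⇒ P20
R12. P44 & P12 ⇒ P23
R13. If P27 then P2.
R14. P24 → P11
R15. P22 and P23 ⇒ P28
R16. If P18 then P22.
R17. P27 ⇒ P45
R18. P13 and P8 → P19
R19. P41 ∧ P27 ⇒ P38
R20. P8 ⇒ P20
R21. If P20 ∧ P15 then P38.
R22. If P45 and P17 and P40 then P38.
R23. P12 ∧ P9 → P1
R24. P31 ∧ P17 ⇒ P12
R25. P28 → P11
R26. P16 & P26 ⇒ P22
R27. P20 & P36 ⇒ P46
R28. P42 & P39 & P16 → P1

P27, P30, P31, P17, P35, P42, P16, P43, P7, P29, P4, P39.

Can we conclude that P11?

No

Forward chaining from the given facts derives: P2, P45, P12, P1, P8, P20, P22, P33.
Rules concluding P11: R1 needs P32; R14 needs P24; R25 needs P28 — none of these are established.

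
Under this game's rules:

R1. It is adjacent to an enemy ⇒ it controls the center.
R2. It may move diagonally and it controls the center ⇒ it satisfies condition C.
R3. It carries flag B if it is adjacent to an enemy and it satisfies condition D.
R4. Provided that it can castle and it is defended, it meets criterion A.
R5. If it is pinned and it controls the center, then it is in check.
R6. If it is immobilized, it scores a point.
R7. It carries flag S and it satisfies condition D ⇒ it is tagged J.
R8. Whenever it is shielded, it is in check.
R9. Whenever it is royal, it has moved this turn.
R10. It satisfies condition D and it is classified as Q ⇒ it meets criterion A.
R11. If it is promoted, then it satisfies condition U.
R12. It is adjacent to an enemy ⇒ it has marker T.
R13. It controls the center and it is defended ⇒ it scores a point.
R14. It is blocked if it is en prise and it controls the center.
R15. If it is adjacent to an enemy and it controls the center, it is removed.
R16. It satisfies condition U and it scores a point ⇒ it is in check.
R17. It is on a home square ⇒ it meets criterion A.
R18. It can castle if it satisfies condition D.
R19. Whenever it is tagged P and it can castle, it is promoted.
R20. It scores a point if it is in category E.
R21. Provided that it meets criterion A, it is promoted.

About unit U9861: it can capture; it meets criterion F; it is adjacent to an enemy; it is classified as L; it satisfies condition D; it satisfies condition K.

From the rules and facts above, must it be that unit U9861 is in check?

No

Forward chaining from the given facts derives: controls the center, carries flag B, has marker T, is removed, can castle.
Rules concluding "it is in check": R5 needs "it is pinned"; R8 needs "it is shielded"; R16 needs "it satisfies condition U" — none of these are established.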